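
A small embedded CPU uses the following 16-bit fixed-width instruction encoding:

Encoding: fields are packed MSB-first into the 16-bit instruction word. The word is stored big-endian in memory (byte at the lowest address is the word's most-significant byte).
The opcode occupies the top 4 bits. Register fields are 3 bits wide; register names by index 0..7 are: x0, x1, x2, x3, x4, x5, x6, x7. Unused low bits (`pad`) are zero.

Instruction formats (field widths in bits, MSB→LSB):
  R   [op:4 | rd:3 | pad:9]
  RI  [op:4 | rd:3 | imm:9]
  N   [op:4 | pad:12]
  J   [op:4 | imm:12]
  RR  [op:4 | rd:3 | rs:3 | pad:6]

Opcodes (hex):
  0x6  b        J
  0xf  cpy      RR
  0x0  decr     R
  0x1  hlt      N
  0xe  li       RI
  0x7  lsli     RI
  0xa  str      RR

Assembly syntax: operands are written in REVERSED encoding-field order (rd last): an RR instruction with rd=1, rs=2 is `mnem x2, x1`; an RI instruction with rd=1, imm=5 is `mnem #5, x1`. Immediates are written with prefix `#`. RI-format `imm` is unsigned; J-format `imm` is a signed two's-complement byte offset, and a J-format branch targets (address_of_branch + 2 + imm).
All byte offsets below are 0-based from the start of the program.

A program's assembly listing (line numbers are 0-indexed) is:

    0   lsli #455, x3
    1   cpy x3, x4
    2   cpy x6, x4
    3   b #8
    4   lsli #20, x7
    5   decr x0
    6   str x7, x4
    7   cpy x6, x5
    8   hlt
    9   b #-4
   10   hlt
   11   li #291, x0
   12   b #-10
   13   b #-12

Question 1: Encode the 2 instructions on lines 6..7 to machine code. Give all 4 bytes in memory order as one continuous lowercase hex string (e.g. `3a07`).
a9c0fb80

6. str fields op=0xa:4|rd=4:3|rs=7:3|pad=0:6 → word a9c0h → a9 c0
7. cpy fields op=0xf:4|rd=5:3|rs=6:3|pad=0:6 → word fb80h → fb 80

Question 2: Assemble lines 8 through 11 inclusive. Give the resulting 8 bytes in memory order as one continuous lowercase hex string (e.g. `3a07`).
L8: hlt op=0x1:4|pad=0:12 ⇒ 0x1000 ⇒ big 10 00
L9: b op=0x6:4|imm=-4:12 ⇒ 0x6ffc ⇒ big 6f fc
L10: hlt op=0x1:4|pad=0:12 ⇒ 0x1000 ⇒ big 10 00
L11: li op=0xe:4|rd=0:3|imm=291:9 ⇒ 0xe123 ⇒ big e1 23

10006ffc1000e123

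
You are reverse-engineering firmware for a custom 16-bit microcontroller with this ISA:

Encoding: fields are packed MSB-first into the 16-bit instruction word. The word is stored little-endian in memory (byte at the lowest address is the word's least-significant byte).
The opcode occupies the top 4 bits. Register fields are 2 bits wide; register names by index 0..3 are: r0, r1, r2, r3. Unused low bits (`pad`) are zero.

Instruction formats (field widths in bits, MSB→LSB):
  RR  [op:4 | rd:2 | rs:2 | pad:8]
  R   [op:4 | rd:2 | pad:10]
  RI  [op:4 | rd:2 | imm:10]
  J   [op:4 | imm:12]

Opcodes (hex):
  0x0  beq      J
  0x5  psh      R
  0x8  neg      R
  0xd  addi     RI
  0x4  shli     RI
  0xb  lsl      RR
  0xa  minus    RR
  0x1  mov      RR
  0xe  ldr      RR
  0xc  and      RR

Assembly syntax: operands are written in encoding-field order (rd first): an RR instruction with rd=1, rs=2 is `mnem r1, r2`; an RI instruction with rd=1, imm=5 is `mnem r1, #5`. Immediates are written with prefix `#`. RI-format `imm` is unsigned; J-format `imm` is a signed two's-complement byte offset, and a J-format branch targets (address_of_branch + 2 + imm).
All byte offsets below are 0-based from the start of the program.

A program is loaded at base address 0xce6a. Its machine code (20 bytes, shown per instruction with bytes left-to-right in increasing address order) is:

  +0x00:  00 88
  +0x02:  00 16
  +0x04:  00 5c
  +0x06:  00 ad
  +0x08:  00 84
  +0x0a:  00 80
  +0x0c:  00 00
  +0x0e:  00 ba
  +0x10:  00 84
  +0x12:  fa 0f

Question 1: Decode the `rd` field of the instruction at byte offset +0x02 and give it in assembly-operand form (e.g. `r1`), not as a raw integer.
@+02  little-endian(00 16) = 0x1600
  opcode bits[15:12]=0x1: mov/RR
  rd@[11:10]=0x1 ⇒ r1
  rs@[9:8]=0x2 ⇒ r2

r1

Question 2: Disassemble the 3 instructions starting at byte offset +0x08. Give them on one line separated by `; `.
neg r1; neg r0; beq #0

@+08  little-endian(00 84) = 0x8400
  op=0x8400>>12=0x8 ⇒ neg (R)
  [11:10] rd=1 = r1
@+0a  little-endian(00 80) = 0x8000
  op=0x8000>>12=0x8 ⇒ neg (R)
  [11:10] rd=0 = r0
@+0c  little-endian(00 00) = 0x0000
  op=0x0000>>12=0x0 ⇒ beq (J)
  [11:0] imm=0 = #0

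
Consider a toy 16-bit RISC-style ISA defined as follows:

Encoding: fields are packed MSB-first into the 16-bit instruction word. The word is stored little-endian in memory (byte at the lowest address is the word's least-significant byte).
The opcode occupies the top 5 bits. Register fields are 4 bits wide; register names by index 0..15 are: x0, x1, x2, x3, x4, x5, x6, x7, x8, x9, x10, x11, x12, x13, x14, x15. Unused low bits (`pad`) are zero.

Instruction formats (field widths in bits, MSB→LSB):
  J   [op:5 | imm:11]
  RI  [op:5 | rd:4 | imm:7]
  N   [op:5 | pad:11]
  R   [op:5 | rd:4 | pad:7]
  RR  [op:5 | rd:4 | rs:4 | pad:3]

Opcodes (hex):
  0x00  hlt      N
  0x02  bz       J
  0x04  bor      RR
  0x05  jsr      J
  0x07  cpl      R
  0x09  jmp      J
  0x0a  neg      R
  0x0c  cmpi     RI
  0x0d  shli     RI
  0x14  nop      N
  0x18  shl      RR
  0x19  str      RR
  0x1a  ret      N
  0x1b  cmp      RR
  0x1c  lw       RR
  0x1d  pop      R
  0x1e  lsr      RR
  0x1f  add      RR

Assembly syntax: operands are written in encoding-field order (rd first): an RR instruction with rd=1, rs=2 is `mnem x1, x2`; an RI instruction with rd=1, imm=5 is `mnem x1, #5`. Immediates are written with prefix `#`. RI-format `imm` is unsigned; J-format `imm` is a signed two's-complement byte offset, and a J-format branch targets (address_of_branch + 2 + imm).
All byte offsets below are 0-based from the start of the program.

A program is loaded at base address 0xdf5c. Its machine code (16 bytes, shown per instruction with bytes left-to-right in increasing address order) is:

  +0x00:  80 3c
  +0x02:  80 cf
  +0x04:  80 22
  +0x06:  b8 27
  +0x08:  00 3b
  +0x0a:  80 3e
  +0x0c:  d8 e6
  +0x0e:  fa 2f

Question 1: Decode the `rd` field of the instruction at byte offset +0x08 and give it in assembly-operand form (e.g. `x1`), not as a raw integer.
[08] 00 3b → 0x3b00
  top 5b → 0x7 → cpl [R]
  rd@[10:7]=0x6 ⇒ x6

x6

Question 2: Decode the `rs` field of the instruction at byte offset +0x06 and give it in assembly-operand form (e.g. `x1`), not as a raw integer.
+0x06: b8 27 ⇒ word 0x27b8 (little)
  opcode bits[15:11]=0x4: bor/RR
  rd@[10:7]=0xf ⇒ x15
  rs@[6:3]=0x7 ⇒ x7

x7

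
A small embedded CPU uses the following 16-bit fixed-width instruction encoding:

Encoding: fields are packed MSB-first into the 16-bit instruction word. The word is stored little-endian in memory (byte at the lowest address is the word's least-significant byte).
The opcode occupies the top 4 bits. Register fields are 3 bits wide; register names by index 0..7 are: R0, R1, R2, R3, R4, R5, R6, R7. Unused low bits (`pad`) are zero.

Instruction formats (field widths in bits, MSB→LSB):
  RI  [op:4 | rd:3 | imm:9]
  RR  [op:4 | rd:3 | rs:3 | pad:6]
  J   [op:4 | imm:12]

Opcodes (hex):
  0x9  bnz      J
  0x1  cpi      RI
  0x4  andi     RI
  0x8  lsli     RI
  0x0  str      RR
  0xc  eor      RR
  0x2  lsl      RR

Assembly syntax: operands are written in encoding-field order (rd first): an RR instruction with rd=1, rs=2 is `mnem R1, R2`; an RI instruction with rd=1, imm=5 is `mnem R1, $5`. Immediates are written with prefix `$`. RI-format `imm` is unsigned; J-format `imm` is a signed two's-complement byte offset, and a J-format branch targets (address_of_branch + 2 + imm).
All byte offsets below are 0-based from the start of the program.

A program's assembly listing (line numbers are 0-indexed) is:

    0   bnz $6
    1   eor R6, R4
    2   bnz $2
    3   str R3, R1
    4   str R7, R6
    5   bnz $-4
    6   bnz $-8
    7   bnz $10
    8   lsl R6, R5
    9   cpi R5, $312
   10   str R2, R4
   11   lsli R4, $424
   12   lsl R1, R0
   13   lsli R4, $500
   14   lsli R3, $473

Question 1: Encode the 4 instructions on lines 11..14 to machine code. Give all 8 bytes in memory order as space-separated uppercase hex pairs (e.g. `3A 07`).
A8 89 00 22 F4 89 D9 87

line 11 (lsli): pack op=0x8:4|rd=4:3|imm=424:9 = 0x89a8; little→ a8 89
line 12 (lsl): pack op=0x2:4|rd=1:3|rs=0:3|pad=0:6 = 0x2200; little→ 00 22
line 13 (lsli): pack op=0x8:4|rd=4:3|imm=500:9 = 0x89f4; little→ f4 89
line 14 (lsli): pack op=0x8:4|rd=3:3|imm=473:9 = 0x87d9; little→ d9 87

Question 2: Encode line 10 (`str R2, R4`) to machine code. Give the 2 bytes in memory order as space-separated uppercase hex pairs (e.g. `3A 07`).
line 10 (str): pack op=0x0:4|rd=2:3|rs=4:3|pad=0:6 = 0x0500; little→ 00 05

00 05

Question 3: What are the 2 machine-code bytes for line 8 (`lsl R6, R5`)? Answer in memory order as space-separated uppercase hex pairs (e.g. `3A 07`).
L8: lsl op=0x2:4|rd=6:3|rs=5:3|pad=0:6 ⇒ 0x2d40 ⇒ little 40 2d

40 2D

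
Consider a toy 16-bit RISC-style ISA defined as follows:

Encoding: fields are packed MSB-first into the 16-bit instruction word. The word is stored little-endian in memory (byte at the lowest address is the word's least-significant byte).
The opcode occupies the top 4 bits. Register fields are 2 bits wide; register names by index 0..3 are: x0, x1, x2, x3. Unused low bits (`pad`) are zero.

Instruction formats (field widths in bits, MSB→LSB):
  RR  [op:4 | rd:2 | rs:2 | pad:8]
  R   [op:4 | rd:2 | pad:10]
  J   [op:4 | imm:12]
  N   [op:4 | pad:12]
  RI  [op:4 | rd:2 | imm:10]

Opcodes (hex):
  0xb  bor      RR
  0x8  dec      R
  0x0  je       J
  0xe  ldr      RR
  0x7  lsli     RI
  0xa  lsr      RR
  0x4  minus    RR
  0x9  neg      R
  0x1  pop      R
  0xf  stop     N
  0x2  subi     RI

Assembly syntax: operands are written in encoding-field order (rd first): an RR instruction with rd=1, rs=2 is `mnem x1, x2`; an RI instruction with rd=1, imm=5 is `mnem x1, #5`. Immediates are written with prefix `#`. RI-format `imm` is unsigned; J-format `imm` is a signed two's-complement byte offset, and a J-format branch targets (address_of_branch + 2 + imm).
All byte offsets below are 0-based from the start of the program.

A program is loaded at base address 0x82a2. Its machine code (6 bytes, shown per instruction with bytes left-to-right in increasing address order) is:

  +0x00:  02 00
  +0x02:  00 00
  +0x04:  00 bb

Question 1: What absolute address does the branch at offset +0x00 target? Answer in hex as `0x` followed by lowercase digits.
[00] 02 00 → 0x0002
  opcode bits[15:12]=0x0: je/J
  imm@[11:0]=0x2 ⇒ #2
  target = base 0x82a2 + off 0x00 + 2 + imm 2 = 0x82a6

0x82a6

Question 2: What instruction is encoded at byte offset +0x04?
bor x2, x3

+0x04: 00 bb ⇒ word 0xbb00 (little)
  op=0xbb00>>12=0xb ⇒ bor (RR)
  rd: (w>>10)&0x3=0x2 → x2
  rs: (w>>8)&0x3=0x3 → x3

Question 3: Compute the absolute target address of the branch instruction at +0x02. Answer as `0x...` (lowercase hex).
+0x02: 00 00 ⇒ word 0x0000 (little)
  op=0x0000>>12=0x0 ⇒ je (J)
  [11:0] imm=0 = #0
  target = base 0x82a2 + off 0x02 + 2 + imm 0 = 0x82a6

0x82a6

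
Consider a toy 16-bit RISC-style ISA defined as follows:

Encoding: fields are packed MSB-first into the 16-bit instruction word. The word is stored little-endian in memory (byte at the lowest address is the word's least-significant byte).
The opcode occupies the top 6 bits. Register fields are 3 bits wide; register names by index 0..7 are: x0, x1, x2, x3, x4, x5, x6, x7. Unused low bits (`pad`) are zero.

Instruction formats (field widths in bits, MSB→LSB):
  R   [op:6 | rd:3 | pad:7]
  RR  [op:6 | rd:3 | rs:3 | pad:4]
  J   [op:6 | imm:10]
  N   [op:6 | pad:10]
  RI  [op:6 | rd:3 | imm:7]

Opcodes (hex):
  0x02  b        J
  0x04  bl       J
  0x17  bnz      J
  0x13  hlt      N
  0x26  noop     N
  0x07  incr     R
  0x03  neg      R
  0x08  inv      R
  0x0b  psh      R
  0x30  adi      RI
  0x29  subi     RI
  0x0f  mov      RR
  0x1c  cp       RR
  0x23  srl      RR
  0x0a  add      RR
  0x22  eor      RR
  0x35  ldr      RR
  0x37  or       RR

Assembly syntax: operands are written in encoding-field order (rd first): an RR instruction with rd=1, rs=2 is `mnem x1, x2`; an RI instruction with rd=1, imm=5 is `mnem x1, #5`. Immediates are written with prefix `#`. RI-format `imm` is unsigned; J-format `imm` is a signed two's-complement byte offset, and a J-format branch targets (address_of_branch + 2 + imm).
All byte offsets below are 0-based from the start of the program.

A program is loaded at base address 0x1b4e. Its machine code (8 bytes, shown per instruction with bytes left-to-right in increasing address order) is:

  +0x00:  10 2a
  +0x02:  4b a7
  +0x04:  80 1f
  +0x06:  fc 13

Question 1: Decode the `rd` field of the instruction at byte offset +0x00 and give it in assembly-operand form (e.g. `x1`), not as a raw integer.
@+00  little-endian(10 2a) = 0x2a10
  opcode bits[15:10]=0xa: add/RR
  rd: (w>>7)&0x7=0x4 → x4
  rs: (w>>4)&0x7=0x1 → x1

x4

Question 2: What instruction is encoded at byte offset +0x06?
off 0x06: read fc 13 as little → 0x13fc
  opcode bits[15:10]=0x4: bl/J
  imm: (w>>0)&0x3ff=0x3fc (s10→-4) → #-4

bl #-4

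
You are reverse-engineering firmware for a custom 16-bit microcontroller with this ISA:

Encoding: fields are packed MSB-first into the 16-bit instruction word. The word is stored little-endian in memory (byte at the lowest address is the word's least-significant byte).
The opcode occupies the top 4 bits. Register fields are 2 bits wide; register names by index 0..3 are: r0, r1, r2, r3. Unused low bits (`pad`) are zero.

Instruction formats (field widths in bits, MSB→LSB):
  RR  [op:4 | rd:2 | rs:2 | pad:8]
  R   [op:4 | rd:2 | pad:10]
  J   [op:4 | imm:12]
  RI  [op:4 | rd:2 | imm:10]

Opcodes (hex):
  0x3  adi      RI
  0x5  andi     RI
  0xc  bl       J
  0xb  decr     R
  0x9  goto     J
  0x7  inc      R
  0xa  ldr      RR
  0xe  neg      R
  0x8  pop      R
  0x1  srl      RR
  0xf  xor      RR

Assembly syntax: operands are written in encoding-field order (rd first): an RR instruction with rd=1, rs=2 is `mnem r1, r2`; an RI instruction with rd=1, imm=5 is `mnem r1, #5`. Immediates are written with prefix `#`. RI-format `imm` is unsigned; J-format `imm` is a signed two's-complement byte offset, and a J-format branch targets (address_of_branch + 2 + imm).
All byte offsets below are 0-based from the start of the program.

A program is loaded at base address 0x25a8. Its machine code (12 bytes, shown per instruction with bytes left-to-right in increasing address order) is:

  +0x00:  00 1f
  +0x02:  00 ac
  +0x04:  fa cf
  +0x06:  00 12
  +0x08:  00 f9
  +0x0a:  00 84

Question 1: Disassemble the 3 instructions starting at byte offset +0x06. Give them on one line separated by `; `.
@+06  little-endian(00 12) = 0x1200
  op=0x1200>>12=0x1 ⇒ srl (RR)
  [11:10] rd=0 = r0
  [9:8] rs=2 = r2
@+08  little-endian(00 f9) = 0xf900
  op=0xf900>>12=0xf ⇒ xor (RR)
  [11:10] rd=2 = r2
  [9:8] rs=1 = r1
@+0a  little-endian(00 84) = 0x8400
  op=0x8400>>12=0x8 ⇒ pop (R)
  [11:10] rd=1 = r1

srl r0, r2; xor r2, r1; pop r1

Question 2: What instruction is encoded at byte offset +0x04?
@+04  little-endian(fa cf) = 0xcffa
  op=0xcffa>>12=0xc ⇒ bl (J)
  imm@[11:0]=0xffa (s12→-6) ⇒ #-6

bl #-6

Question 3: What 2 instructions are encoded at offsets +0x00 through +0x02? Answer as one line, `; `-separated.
[00] 00 1f → 0x1f00
  top 4b → 0x1 → srl [RR]
  rd: (w>>10)&0x3=0x3 → r3
  rs: (w>>8)&0x3=0x3 → r3
[02] 00 ac → 0xac00
  top 4b → 0xa → ldr [RR]
  rd: (w>>10)&0x3=0x3 → r3
  rs: (w>>8)&0x3=0x0 → r0

srl r3, r3; ldr r3, r0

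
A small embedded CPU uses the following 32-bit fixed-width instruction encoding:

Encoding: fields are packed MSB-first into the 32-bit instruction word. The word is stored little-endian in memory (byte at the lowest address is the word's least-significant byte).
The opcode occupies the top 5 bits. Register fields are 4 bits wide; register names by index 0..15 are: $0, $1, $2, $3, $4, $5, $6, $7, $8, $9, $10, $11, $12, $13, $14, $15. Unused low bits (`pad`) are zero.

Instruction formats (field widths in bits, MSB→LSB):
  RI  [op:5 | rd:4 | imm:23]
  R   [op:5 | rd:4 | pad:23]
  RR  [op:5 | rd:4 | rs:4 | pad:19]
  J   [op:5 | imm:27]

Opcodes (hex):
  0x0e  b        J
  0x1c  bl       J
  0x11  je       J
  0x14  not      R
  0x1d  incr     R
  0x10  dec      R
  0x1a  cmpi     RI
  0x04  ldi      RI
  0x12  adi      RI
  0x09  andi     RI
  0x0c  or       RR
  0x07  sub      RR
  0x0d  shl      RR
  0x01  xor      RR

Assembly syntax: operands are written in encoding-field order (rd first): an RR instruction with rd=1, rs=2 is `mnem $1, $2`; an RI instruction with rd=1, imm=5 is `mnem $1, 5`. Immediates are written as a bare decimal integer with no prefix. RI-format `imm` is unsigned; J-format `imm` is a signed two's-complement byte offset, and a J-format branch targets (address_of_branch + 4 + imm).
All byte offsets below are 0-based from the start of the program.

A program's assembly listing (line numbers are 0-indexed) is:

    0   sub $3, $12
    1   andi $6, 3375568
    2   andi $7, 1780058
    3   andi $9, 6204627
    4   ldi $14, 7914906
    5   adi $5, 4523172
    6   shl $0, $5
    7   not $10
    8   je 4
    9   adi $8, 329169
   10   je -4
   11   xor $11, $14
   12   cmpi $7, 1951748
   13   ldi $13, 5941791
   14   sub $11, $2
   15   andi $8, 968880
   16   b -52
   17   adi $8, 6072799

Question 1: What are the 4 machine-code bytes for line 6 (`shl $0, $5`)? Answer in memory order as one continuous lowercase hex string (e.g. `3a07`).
00002868

6. shl fields op=0xd:5|rd=0:4|rs=5:4|pad=0:19 → word 68280000h → 00 00 28 68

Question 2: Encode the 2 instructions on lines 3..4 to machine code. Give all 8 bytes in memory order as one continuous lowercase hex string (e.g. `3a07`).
d3acde4c9ac57827

L3: andi op=0x9:5|rd=9:4|imm=6204627:23 ⇒ 0x4cdeacd3 ⇒ little d3 ac de 4c
L4: ldi op=0x4:5|rd=14:4|imm=7914906:23 ⇒ 0x2778c59a ⇒ little 9a c5 78 27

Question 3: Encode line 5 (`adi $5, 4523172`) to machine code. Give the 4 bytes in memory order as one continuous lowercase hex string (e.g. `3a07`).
a404c592

5. adi fields op=0x12:5|rd=5:4|imm=4523172:23 → word 92c504a4h → a4 04 c5 92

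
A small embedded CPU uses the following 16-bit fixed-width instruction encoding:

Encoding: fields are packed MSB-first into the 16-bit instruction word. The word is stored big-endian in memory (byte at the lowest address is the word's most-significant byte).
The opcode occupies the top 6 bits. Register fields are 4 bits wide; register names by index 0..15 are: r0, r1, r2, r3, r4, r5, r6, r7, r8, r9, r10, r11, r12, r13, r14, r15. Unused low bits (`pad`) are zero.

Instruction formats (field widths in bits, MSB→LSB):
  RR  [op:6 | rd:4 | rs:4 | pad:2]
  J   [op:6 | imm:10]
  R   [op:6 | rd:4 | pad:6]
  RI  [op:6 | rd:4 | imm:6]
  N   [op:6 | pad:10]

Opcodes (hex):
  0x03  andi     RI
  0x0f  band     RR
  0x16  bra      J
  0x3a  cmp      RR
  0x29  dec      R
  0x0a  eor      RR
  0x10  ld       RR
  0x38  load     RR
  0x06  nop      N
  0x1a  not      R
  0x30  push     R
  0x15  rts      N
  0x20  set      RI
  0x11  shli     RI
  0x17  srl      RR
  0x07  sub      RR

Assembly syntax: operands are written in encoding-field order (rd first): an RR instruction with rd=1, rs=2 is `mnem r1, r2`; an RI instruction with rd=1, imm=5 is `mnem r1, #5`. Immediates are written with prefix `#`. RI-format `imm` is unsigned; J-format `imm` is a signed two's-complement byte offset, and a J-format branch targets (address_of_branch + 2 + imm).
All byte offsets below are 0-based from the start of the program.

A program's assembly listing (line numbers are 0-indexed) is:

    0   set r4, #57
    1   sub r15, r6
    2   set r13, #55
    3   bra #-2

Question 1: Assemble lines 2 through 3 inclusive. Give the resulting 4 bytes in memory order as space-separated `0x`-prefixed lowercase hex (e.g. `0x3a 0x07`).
0x83 0x77 0x5b 0xfe

L2: set op=0x20:6|rd=13:4|imm=55:6 ⇒ 0x8377 ⇒ big 83 77
L3: bra op=0x16:6|imm=-2:10 ⇒ 0x5bfe ⇒ big 5b fe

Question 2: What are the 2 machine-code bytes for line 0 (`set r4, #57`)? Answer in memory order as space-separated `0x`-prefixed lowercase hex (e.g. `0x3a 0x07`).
0x81 0x39

line 0 (set): pack op=0x20:6|rd=4:4|imm=57:6 = 0x8139; big→ 81 39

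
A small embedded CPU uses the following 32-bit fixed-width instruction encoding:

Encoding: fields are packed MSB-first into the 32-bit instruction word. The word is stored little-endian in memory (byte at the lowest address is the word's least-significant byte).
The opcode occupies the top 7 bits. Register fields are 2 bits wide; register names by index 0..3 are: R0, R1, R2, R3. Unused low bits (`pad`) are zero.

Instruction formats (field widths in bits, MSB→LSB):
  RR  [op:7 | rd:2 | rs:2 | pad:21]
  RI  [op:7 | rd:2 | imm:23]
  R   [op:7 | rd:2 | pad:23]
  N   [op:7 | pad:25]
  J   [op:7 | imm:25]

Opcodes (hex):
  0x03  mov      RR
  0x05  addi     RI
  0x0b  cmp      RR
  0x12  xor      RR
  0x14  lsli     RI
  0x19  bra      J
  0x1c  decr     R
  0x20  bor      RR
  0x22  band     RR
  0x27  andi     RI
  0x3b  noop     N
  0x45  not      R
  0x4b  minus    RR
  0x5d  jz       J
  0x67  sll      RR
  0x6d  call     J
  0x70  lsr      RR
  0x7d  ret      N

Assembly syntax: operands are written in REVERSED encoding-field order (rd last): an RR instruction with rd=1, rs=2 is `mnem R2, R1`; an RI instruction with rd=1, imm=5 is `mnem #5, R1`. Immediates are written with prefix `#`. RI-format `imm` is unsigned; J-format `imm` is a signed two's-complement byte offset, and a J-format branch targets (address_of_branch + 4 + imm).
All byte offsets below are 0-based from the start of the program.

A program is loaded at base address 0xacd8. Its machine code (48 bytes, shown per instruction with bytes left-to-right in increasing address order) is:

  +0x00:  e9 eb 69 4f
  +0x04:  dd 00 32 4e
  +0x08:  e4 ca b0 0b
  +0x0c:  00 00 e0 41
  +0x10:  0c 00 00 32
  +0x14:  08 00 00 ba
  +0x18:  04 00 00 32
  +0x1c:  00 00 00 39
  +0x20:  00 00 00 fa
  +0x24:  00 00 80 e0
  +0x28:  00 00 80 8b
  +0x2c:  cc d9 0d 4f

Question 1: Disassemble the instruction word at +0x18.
[18] 04 00 00 32 → 0x32000004
  top 7b → 0x19 → bra [J]
  imm@[24:0]=0x4 ⇒ #4

bra #4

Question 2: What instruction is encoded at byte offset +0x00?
andi #6941673, R2

[00] e9 eb 69 4f → 0x4f69ebe9
  top 7b → 0x27 → andi [RI]
  rd@[24:23]=0x2 ⇒ R2
  imm@[22:0]=0x69ebe9 ⇒ #6941673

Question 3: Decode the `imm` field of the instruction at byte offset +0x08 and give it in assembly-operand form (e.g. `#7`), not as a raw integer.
+0x08: e4 ca b0 0b ⇒ word 0x0bb0cae4 (little)
  opcode bits[31:25]=0x5: addi/RI
  rd: (w>>23)&0x3=0x3 → R3
  imm: (w>>0)&0x7fffff=0x30cae4 → #3197668

#3197668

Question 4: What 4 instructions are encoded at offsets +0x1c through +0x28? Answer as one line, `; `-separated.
decr R2; ret; lsr R0, R1; not R3

off 0x1c: read 00 00 00 39 as little → 0x39000000
  top 7b → 0x1c → decr [R]
  [24:23] rd=2 = R2
off 0x20: read 00 00 00 fa as little → 0xfa000000
  top 7b → 0x7d → ret [N]
off 0x24: read 00 00 80 e0 as little → 0xe0800000
  top 7b → 0x70 → lsr [RR]
  [24:23] rd=1 = R1
  [22:21] rs=0 = R0
off 0x28: read 00 00 80 8b as little → 0x8b800000
  top 7b → 0x45 → not [R]
  [24:23] rd=3 = R3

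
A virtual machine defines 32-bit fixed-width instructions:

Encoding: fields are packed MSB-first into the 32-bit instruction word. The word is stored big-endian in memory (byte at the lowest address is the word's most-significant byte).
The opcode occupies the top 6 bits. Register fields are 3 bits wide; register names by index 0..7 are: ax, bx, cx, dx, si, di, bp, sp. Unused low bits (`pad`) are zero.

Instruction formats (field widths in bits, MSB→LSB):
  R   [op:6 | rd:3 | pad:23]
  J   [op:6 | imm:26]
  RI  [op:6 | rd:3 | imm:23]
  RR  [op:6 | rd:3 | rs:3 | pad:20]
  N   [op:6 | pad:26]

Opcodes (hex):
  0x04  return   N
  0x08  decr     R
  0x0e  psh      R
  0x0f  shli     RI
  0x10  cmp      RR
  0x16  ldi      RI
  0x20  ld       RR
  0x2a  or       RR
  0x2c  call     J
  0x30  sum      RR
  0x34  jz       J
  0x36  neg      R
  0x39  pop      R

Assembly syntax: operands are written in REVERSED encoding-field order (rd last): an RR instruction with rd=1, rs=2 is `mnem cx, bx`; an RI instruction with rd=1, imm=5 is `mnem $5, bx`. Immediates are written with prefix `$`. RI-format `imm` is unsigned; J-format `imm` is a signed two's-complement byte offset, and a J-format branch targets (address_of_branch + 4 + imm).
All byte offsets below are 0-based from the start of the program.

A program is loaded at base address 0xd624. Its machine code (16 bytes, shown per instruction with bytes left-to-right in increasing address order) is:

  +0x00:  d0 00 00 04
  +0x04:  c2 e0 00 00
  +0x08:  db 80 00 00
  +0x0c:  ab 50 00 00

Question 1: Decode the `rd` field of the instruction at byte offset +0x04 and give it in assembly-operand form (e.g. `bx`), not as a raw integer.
[04] c2 e0 00 00 → 0xc2e00000
  top 6b → 0x30 → sum [RR]
  rd@[25:23]=0x5 ⇒ di
  rs@[22:20]=0x6 ⇒ bp

di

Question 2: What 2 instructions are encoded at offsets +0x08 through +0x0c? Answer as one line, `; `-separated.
@+08  big-endian(db 80 00 00) = 0xdb800000
  top 6b → 0x36 → neg [R]
  rd@[25:23]=0x7 ⇒ sp
@+0c  big-endian(ab 50 00 00) = 0xab500000
  top 6b → 0x2a → or [RR]
  rd@[25:23]=0x6 ⇒ bp
  rs@[22:20]=0x5 ⇒ di

neg sp; or di, bp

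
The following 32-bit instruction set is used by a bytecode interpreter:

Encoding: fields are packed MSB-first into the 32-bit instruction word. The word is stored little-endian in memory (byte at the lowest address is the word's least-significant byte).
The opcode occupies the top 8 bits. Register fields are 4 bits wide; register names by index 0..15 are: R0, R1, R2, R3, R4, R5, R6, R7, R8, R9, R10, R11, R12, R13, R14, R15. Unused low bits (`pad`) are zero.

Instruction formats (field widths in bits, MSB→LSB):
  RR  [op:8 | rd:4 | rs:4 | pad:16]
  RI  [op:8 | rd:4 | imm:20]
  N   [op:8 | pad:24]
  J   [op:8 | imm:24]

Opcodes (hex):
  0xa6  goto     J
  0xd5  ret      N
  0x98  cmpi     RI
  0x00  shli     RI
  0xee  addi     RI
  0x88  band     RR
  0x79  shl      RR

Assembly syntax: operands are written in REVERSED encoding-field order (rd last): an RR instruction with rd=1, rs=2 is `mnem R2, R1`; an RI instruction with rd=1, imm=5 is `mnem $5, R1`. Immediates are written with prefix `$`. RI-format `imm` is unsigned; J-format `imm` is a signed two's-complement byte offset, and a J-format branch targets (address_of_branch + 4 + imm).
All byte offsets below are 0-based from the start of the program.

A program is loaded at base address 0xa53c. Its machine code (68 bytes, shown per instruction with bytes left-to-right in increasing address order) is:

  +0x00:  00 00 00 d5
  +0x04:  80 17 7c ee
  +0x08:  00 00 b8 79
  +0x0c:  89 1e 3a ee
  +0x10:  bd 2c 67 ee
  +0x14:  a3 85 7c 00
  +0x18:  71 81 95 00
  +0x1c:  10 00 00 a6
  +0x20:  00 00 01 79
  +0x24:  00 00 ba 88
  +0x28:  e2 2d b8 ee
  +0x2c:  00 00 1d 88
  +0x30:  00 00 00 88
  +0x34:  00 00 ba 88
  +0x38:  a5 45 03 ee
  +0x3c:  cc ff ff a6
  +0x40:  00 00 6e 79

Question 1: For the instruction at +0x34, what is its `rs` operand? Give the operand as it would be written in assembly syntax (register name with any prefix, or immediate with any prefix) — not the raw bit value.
off 0x34: read 00 00 ba 88 as little → 0x88ba0000
  op=0x88ba0000>>24=0x88 ⇒ band (RR)
  rd@[23:20]=0xb ⇒ R11
  rs@[19:16]=0xa ⇒ R10

R10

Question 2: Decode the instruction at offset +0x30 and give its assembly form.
+0x30: 00 00 00 88 ⇒ word 0x88000000 (little)
  top 8b → 0x88 → band [RR]
  rd: (w>>20)&0xf=0x0 → R0
  rs: (w>>16)&0xf=0x0 → R0

band R0, R0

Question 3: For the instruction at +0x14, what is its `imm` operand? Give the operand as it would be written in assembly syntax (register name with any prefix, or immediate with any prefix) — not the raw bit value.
$820643

+0x14: a3 85 7c 00 ⇒ word 0x007c85a3 (little)
  op=0x007c85a3>>24=0x0 ⇒ shli (RI)
  rd: (w>>20)&0xf=0x7 → R7
  imm: (w>>0)&0xfffff=0xc85a3 → $820643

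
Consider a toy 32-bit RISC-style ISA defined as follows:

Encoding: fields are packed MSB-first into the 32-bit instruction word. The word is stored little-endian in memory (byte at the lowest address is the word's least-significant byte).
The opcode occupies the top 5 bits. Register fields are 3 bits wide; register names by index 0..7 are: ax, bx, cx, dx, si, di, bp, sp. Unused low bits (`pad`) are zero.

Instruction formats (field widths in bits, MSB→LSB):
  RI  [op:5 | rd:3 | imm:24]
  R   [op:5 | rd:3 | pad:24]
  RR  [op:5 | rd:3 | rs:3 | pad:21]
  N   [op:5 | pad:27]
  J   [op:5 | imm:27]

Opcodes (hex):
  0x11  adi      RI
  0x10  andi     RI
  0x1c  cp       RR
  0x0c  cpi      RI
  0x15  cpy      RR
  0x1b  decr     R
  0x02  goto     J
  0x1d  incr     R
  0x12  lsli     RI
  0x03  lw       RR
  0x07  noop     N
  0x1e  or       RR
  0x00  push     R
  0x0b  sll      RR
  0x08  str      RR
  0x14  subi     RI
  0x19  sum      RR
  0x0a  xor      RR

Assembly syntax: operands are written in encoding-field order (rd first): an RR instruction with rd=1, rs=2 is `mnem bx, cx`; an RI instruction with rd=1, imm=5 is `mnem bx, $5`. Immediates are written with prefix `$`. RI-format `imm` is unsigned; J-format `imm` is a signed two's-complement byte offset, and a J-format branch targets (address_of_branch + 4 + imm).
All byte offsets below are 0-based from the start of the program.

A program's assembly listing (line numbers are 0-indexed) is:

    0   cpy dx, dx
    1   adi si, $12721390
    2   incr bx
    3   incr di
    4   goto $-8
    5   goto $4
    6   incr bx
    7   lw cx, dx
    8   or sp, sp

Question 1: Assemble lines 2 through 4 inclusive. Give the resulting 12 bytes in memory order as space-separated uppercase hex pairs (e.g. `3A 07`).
00 00 00 E9 00 00 00 ED F8 FF FF 17

L2: incr op=0x1d:5|rd=1:3|pad=0:24 ⇒ 0xe9000000 ⇒ little 00 00 00 e9
L3: incr op=0x1d:5|rd=5:3|pad=0:24 ⇒ 0xed000000 ⇒ little 00 00 00 ed
L4: goto op=0x2:5|imm=-8:27 ⇒ 0x17fffff8 ⇒ little f8 ff ff 17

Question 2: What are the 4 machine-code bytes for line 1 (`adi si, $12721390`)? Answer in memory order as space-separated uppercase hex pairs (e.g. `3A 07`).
EE 1C C2 8C

L1: adi op=0x11:5|rd=4:3|imm=12721390:24 ⇒ 0x8cc21cee ⇒ little ee 1c c2 8c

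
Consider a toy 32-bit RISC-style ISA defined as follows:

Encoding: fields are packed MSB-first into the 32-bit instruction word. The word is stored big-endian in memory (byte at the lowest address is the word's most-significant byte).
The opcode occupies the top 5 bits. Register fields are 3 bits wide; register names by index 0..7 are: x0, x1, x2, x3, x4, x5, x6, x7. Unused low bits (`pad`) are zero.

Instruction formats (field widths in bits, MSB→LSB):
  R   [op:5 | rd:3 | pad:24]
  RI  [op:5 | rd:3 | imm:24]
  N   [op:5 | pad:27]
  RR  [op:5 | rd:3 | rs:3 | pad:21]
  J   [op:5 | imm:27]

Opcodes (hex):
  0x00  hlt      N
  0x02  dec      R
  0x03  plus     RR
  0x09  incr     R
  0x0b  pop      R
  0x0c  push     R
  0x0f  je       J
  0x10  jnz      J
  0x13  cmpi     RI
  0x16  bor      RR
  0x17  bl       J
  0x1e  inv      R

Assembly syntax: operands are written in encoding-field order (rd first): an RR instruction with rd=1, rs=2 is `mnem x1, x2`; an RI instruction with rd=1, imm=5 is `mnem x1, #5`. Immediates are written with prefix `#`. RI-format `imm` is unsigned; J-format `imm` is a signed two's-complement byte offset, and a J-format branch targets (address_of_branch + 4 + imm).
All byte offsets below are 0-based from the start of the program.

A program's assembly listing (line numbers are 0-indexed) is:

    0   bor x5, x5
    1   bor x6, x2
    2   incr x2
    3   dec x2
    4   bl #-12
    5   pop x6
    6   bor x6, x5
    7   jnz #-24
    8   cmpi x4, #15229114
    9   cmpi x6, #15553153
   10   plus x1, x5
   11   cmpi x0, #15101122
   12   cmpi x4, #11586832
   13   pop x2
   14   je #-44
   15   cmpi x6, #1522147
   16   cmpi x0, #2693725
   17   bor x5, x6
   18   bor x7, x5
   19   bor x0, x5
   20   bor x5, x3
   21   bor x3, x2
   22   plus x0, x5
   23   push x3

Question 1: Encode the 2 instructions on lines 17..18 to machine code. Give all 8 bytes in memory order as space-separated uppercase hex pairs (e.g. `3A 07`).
L17: bor op=0x16:5|rd=5:3|rs=6:3|pad=0:21 ⇒ 0xb5c00000 ⇒ big b5 c0 00 00
L18: bor op=0x16:5|rd=7:3|rs=5:3|pad=0:21 ⇒ 0xb7a00000 ⇒ big b7 a0 00 00

B5 C0 00 00 B7 A0 00 00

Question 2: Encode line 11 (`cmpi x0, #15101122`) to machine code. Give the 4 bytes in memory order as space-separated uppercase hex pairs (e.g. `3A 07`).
11. cmpi fields op=0x13:5|rd=0:3|imm=15101122:24 → word 98e66cc2h → 98 e6 6c c2

98 E6 6C C2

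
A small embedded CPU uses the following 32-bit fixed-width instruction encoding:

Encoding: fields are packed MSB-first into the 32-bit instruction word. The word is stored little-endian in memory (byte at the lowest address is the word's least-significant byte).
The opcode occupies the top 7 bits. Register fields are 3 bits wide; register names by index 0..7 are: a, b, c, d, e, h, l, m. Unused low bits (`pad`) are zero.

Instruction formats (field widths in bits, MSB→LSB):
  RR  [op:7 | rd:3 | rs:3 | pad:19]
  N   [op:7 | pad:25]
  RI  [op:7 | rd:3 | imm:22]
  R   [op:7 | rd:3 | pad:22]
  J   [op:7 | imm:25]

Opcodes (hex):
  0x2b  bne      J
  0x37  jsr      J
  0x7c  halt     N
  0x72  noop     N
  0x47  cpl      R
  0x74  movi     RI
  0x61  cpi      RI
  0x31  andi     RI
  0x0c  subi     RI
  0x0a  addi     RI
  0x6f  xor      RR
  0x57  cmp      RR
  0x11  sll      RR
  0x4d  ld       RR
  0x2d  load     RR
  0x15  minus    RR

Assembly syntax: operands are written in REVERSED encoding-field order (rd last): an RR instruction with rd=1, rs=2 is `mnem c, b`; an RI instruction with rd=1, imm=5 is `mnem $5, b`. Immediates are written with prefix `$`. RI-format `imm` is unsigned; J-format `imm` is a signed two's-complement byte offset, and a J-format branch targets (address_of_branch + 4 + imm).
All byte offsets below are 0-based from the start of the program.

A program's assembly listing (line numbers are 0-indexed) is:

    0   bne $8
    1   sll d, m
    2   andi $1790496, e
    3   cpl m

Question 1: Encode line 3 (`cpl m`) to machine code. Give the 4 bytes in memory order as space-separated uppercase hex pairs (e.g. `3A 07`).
00 00 C0 8F

3. cpl fields op=0x47:7|rd=7:3|pad=0:22 → word 8fc00000h → 00 00 c0 8f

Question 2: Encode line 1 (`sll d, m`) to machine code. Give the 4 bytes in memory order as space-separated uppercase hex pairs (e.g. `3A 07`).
00 00 D8 23

line 1 (sll): pack op=0x11:7|rd=7:3|rs=3:3|pad=0:19 = 0x23d80000; little→ 00 00 d8 23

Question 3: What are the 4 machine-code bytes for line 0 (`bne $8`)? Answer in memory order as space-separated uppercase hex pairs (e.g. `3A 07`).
L0: bne op=0x2b:7|imm=8:25 ⇒ 0x56000008 ⇒ little 08 00 00 56

08 00 00 56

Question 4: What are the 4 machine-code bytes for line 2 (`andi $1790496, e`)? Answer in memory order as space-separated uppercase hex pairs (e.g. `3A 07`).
20 52 1B 63

L2: andi op=0x31:7|rd=4:3|imm=1790496:22 ⇒ 0x631b5220 ⇒ little 20 52 1b 63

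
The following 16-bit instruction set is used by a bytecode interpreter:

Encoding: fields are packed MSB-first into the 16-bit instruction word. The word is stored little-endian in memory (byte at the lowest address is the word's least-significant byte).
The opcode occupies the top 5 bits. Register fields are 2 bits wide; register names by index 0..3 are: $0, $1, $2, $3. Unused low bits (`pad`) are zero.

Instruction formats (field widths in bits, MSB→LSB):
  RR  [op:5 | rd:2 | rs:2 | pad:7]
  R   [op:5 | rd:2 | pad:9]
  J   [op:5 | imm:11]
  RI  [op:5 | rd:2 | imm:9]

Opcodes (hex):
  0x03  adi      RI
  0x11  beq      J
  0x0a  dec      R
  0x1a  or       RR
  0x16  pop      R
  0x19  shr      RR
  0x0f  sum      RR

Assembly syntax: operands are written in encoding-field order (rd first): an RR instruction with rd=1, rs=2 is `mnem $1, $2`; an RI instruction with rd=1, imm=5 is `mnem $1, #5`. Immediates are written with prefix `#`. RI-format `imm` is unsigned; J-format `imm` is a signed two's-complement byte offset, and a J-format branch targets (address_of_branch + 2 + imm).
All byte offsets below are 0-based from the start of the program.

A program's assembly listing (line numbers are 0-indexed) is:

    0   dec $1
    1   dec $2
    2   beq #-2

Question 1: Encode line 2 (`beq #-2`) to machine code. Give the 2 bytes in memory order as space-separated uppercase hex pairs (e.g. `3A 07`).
2. beq fields op=0x11:5|imm=-2:11 → word 8ffeh → fe 8f

FE 8F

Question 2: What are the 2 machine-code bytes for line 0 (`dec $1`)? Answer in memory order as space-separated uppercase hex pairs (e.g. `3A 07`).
00 52

L0: dec op=0xa:5|rd=1:2|pad=0:9 ⇒ 0x5200 ⇒ little 00 52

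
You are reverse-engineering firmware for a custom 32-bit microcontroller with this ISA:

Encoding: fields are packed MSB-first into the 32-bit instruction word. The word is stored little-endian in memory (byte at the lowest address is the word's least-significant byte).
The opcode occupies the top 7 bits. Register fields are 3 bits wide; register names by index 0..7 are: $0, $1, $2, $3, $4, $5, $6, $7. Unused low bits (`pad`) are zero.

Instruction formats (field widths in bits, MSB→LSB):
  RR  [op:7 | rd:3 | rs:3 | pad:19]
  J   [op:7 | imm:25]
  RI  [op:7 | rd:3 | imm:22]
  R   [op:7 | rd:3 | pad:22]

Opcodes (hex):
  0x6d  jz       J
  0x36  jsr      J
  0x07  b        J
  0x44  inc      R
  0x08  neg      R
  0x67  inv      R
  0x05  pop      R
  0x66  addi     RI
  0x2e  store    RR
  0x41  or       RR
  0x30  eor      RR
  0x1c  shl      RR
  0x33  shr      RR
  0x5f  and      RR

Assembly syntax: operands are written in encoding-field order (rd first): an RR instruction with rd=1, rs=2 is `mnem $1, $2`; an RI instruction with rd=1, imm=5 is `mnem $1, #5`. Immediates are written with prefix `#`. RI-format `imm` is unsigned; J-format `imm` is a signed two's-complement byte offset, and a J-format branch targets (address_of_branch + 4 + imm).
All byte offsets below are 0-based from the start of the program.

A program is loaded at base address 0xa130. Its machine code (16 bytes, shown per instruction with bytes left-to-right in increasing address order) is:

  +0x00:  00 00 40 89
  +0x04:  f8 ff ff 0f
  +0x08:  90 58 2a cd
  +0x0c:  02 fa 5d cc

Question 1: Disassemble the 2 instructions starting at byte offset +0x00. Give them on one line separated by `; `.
off 0x00: read 00 00 40 89 as little → 0x89400000
  op=0x89400000>>25=0x44 ⇒ inc (R)
  rd: (w>>22)&0x7=0x5 → $5
off 0x04: read f8 ff ff 0f as little → 0x0ffffff8
  op=0x0ffffff8>>25=0x7 ⇒ b (J)
  imm: (w>>0)&0x1ffffff=0x1fffff8 (s25→-8) → #-8

inc $5; b #-8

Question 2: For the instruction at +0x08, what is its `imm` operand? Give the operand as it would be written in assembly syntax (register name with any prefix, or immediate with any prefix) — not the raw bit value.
#2775184

[08] 90 58 2a cd → 0xcd2a5890
  top 7b → 0x66 → addi [RI]
  rd: (w>>22)&0x7=0x4 → $4
  imm: (w>>0)&0x3fffff=0x2a5890 → #2775184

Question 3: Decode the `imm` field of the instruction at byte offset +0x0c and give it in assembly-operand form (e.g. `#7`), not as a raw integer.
#1964546

[0c] 02 fa 5d cc → 0xcc5dfa02
  opcode bits[31:25]=0x66: addi/RI
  rd@[24:22]=0x1 ⇒ $1
  imm@[21:0]=0x1dfa02 ⇒ #1964546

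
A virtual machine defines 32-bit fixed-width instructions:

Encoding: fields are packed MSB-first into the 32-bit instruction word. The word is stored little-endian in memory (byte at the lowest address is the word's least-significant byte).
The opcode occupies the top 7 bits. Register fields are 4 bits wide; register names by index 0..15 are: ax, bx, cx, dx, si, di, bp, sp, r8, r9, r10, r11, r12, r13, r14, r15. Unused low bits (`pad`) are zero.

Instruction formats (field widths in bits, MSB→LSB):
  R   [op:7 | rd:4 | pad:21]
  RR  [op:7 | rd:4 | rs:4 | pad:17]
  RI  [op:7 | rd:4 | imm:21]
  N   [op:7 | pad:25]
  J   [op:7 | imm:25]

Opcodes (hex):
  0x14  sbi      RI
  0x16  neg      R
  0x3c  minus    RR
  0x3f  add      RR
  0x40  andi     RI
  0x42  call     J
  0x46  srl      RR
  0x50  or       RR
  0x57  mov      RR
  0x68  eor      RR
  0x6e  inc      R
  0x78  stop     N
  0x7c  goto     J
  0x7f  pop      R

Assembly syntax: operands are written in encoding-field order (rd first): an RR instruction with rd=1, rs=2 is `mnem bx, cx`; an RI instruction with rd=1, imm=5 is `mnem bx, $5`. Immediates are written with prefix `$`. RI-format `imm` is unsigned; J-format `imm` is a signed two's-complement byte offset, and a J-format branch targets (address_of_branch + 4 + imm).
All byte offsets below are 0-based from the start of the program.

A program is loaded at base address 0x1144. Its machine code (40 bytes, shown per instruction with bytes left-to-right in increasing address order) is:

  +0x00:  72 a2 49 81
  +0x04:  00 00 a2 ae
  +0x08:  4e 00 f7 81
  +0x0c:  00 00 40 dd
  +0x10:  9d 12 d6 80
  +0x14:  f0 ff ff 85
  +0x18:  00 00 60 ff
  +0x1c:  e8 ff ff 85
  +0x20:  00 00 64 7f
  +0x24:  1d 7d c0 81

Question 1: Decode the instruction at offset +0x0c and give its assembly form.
inc r10

[0c] 00 00 40 dd → 0xdd400000
  top 7b → 0x6e → inc [R]
  rd@[24:21]=0xa ⇒ r10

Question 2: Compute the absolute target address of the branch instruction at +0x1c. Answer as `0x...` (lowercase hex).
0x114c

@+1c  little-endian(e8 ff ff 85) = 0x85ffffe8
  op=0x85ffffe8>>25=0x42 ⇒ call (J)
  imm: (w>>0)&0x1ffffff=0x1ffffe8 (s25→-24) → $-24
  target = base 0x1144 + off 0x1c + 4 + imm -24 = 0x114c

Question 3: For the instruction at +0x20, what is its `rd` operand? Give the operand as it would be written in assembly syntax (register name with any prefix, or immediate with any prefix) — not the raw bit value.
+0x20: 00 00 64 7f ⇒ word 0x7f640000 (little)
  opcode bits[31:25]=0x3f: add/RR
  [24:21] rd=11 = r11
  [20:17] rs=2 = cx

r11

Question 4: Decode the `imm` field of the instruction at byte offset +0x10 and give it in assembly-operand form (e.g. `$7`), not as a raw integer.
$1446557

@+10  little-endian(9d 12 d6 80) = 0x80d6129d
  top 7b → 0x40 → andi [RI]
  rd@[24:21]=0x6 ⇒ bp
  imm@[20:0]=0x16129d ⇒ $1446557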